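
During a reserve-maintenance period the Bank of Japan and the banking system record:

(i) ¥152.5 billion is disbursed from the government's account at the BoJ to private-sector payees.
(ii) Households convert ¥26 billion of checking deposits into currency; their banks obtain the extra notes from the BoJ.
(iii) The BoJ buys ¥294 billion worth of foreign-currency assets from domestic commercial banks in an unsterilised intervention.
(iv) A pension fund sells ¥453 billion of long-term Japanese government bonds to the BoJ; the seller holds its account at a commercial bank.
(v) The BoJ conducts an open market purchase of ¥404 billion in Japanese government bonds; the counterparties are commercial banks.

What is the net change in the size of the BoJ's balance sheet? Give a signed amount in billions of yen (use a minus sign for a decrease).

+¥1151 billion

BoJ balance sheet:
  Assets:      Securities +¥857B, Foreign assets +¥294B
  Liabilities: Bank reserves +¥1277.5B, Currency in circulation +¥26B, Government deposits −¥152.5B
Commercial banking system:
  Assets:      Reserves at CB +¥1277.5B, Securities −¥404B, Foreign assets −¥294B
  Liabilities: Checkable deposits +¥579.5B
Change in total BoJ assets = +¥1151 billion.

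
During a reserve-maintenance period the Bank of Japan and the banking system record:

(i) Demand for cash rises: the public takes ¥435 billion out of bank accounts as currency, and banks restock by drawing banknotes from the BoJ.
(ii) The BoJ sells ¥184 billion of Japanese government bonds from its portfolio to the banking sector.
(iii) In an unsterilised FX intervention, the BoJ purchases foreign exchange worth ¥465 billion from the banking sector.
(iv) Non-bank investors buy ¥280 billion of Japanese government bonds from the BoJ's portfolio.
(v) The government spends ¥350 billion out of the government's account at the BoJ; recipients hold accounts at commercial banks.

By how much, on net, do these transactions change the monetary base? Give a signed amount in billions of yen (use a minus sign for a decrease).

+¥351 billion

Currency withdrawal ¥435 billion: just a shift between currency and reserves — both are base money → 0.
OMO sale (to banks) ¥184 billion: BoJ balance sheet contracts → −¥184B.
FX purchase ¥465 billion: BoJ balance sheet expands → +¥465B.
Asset sale (to non-banks) ¥280 billion: BoJ balance sheet contracts → −¥280B.
Government spending ¥350 billion: a non-base liability converts back to reserves → +¥350B.
Net: 0 − 184 + 465 − 280 + 350 = +¥351 billion.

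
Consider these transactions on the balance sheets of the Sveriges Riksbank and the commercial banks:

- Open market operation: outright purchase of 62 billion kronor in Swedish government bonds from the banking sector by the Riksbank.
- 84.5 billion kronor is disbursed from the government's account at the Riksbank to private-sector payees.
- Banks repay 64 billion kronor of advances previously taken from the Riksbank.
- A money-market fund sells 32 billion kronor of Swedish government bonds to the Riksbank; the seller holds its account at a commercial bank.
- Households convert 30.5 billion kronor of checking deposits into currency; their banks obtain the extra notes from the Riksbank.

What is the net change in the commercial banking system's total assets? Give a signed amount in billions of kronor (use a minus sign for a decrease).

+22 billion

OMO purchase (from banks) 62 billion kronor: just an asset swap on bank balance sheets → 0.
Government spending 84.5 billion kronor: bank balance sheets expand → +84.5B.
Discount-window repayment 64 billion kronor: bank balance sheets shrink → −64B.
Asset purchase (from non-banks) 32 billion kronor: bank balance sheets expand → +32B.
Currency withdrawal 30.5 billion kronor: bank balance sheets shrink → −30.5B.
Net: 0 + 84.5 − 64 + 32 − 30.5 = +22 billion.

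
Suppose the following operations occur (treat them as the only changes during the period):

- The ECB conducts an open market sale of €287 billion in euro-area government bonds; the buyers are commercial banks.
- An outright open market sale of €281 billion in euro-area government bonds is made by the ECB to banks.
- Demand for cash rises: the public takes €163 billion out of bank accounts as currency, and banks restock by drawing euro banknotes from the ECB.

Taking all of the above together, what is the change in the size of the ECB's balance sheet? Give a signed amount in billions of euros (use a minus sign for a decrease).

-€568 billion

OMO sale (to banks) €287 billion: an ECB asset is shed → −€287B.
OMO sale (to banks) €281 billion: an ECB asset is shed → −€281B.
Currency withdrawal €163 billion: only the composition of liabilities changes → 0.
Net: −287 − 281 + 0 = -€568 billion.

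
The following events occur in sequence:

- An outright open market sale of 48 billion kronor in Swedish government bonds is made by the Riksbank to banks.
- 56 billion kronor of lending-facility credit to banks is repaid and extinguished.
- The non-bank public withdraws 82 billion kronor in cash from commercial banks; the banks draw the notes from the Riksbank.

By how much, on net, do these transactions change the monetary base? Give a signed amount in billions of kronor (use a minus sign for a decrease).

OMO sale (to banks) 48 billion kronor: Riksbank balance sheet contracts → −48B.
Discount-window repayment 56 billion kronor: Riksbank balance sheet contracts → −56B.
Currency withdrawal 82 billion kronor: just a shift between currency and reserves — both are base money → 0.
Net: −48 − 56 + 0 = -104 billion.

-104 billion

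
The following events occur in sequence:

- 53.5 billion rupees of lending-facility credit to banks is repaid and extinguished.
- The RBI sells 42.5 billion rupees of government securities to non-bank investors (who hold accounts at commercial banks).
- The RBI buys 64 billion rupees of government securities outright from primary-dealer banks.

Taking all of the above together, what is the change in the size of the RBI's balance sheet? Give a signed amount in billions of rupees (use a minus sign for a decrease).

RBI balance sheet:
  Assets:      Securities +21.5B, Loans to banks −53.5B
  Liabilities: Bank reserves −32B
Change in total RBI assets = -32 billion.

-32 billion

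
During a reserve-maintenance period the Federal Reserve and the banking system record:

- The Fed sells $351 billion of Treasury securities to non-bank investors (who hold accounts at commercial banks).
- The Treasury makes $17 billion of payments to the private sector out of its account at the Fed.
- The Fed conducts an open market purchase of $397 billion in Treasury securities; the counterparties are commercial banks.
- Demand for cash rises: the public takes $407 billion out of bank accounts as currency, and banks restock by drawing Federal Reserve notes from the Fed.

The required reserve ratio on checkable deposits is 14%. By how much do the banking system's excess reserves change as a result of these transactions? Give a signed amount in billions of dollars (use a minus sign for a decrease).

-$240.26 billion

Asset sale (to non-banks) $351 billion: reserves −$351B, deposits −$351B.
Government spending $17 billion: reserves +$17B, deposits +$17B.
OMO purchase (from banks) $397 billion: reserves +$397B, deposits 0.
Currency withdrawal $407 billion: reserves −$407B, deposits −$407B.
Totals: Δreserves = −$344B, Δdeposits = −$741B.
Δrequired reserves = 14% × −$741B = −$103.74B.
Δexcess reserves = Δreserves − Δrequired = −$344B − (−$103.74B) = -$240.26 billion.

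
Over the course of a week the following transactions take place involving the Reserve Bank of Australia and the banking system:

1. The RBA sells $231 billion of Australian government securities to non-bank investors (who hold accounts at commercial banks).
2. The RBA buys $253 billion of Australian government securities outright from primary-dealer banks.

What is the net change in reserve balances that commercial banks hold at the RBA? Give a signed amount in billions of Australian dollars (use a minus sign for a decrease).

+$22 billion

RBA balance sheet:
  Assets:      Securities +$22B
  Liabilities: Bank reserves +$22B
So the change in reserve balances that commercial banks hold at the RBA is +$22 billion.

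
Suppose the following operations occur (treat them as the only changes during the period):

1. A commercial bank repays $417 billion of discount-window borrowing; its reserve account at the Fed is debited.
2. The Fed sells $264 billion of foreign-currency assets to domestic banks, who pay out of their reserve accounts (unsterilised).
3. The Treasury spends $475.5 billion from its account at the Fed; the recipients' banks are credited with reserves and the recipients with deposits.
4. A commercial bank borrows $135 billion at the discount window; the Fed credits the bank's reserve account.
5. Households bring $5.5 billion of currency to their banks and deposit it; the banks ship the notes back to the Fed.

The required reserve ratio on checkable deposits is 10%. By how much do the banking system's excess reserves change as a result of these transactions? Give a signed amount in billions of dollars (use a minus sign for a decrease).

Discount-window repayment $417 billion: reserves −$417B, deposits 0.
FX sale $264 billion: reserves −$264B, deposits 0.
Government spending $475.5 billion: reserves +$475.5B, deposits +$475.5B.
Discount-window loan $135 billion: reserves +$135B, deposits 0.
Currency deposit $5.5 billion: reserves +$5.5B, deposits +$5.5B.
Totals: Δreserves = −$65B, Δdeposits = +$481B.
Δrequired reserves = 10% × +$481B = +$48.1B.
Δexcess reserves = Δreserves − Δrequired = −$65B − (+$48.1B) = -$113.1 billion.

-$113.1 billion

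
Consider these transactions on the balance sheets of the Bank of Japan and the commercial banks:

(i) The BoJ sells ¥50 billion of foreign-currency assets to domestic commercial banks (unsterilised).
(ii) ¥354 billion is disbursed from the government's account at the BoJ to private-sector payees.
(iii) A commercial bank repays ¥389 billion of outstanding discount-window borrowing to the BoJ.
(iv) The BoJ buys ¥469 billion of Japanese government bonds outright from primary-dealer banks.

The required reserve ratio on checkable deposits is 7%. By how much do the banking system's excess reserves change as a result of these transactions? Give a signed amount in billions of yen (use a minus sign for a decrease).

+¥359.22 billion

FX sale ¥50 billion: reserves −¥50B, deposits 0.
Government spending ¥354 billion: reserves +¥354B, deposits +¥354B.
Discount-window repayment ¥389 billion: reserves −¥389B, deposits 0.
OMO purchase (from banks) ¥469 billion: reserves +¥469B, deposits 0.
Totals: Δreserves = +¥384B, Δdeposits = +¥354B.
Δrequired reserves = 7% × +¥354B = +¥24.78B.
Δexcess reserves = Δreserves − Δrequired = +¥384B − (+¥24.78B) = +¥359.22 billion.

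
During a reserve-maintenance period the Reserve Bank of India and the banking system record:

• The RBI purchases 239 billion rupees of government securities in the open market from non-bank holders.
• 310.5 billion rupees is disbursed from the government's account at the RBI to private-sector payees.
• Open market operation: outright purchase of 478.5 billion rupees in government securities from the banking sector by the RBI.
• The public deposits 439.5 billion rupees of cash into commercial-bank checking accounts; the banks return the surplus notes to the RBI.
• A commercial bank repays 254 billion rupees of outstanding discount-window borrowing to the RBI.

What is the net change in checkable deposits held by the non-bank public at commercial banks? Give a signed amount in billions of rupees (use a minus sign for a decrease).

+989 billion

RBI balance sheet:
  Assets:      Securities +717.5B, Loans to banks −254B
  Liabilities: Bank reserves +1213.5B, Currency in circulation −439.5B, Government deposits −310.5B
Commercial banking system:
  Assets:      Reserves at CB +1213.5B, Securities −478.5B
  Liabilities: Checkable deposits +989B, Borrowings from CB −254B
So the change in checkable deposits held by the non-bank public at commercial banks is +989 billion.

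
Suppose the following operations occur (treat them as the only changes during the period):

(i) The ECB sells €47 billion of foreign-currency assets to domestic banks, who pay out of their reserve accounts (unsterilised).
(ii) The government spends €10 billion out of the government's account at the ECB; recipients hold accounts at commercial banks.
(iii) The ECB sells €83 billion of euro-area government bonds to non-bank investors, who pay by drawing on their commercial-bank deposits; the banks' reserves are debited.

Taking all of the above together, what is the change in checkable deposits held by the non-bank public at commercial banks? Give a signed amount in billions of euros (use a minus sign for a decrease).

FX sale €47 billion: the counterparty is a bank, so public deposits are unchanged → 0.
Government spending €10 billion: non-bank counterparties' bank balances rise → +€10B.
Asset sale (to non-banks) €83 billion: non-bank counterparties' bank balances fall → −€83B.
Net: 0 + 10 − 83 = -€73 billion.

-€73 billion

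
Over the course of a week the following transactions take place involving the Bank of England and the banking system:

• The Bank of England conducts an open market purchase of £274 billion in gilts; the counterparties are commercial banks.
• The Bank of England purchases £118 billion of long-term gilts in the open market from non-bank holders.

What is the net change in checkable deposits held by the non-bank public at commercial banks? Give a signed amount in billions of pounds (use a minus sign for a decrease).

+£118 billion

Bank of England balance sheet:
  Assets:      Securities +£392B
  Liabilities: Bank reserves +£392B
Commercial banking system:
  Assets:      Reserves at CB +£392B, Securities −£274B
  Liabilities: Checkable deposits +£118B
So the change in checkable deposits held by the non-bank public at commercial banks is +£118 billion.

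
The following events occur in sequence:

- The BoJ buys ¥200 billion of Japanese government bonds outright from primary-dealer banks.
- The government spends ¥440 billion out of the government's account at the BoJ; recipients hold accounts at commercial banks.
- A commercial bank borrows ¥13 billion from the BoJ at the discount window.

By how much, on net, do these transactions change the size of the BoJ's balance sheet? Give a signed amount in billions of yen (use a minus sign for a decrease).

+¥213 billion

BoJ balance sheet:
  Assets:      Securities +¥200B, Loans to banks +¥13B
  Liabilities: Bank reserves +¥653B, Government deposits −¥440B
Commercial banking system:
  Assets:      Reserves at CB +¥653B, Securities −¥200B
  Liabilities: Checkable deposits +¥440B, Borrowings from CB +¥13B
Change in total BoJ assets = +¥213 billion.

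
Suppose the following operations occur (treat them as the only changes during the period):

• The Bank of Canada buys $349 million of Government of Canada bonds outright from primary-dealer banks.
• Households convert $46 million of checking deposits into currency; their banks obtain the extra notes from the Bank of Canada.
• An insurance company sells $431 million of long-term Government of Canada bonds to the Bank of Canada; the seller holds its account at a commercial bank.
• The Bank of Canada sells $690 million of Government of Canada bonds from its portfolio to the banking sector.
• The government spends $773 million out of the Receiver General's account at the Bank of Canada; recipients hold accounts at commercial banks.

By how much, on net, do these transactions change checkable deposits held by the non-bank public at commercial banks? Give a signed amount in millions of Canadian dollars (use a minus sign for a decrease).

Bank of Canada balance sheet:
  Assets:      Securities +$90M
  Liabilities: Bank reserves +$817M, Currency in circulation +$46M, Government deposits −$773M
Commercial banking system:
  Assets:      Reserves at CB +$817M, Securities +$341M
  Liabilities: Checkable deposits +$1158M
So the change in checkable deposits held by the non-bank public at commercial banks is +$1158 million.

+$1158 million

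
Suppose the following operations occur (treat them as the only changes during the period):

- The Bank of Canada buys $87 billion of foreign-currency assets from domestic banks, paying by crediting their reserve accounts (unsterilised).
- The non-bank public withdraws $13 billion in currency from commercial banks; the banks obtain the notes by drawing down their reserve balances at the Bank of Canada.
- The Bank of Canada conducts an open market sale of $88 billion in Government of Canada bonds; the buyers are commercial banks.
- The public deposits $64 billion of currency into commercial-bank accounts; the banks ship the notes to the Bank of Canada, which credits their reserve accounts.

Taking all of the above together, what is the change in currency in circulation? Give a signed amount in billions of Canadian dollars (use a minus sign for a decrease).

Bank of Canada balance sheet:
  Assets:      Securities −$88B, Foreign assets +$87B
  Liabilities: Bank reserves +$50B, Currency in circulation −$51B
Commercial banking system:
  Assets:      Reserves at CB +$50B, Securities +$88B, Foreign assets −$87B
  Liabilities: Checkable deposits +$51B
So the change in currency in circulation is -$51 billion.

-$51 billion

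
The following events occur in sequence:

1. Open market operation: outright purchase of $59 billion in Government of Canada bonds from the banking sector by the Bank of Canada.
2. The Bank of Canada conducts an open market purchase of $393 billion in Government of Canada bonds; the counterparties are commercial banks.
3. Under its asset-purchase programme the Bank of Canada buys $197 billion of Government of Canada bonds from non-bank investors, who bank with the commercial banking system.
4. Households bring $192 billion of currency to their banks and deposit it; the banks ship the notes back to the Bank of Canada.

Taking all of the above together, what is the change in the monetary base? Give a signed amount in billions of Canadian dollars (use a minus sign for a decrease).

OMO purchase (from banks) $59 billion: Bank of Canada balance sheet expands → +$59B.
OMO purchase (from banks) $393 billion: Bank of Canada balance sheet expands → +$393B.
Asset purchase (from non-banks) $197 billion: Bank of Canada balance sheet expands → +$197B.
Currency deposit $192 billion: just a shift between currency and reserves — both are base money → 0.
Net: 59 + 393 + 197 + 0 = +$649 billion.

+$649 billion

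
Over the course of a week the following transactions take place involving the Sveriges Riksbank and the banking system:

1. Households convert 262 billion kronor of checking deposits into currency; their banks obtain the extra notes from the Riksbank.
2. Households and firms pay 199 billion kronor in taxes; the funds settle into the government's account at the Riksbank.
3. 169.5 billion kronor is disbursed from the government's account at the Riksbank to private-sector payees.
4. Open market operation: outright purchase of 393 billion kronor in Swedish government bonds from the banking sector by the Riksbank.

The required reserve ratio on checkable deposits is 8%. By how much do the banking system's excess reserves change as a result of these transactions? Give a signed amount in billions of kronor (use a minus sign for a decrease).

Currency withdrawal 262 billion kronor: reserves −262B, deposits −262B.
Government account inflow 199 billion kronor: reserves −199B, deposits −199B.
Government spending 169.5 billion kronor: reserves +169.5B, deposits +169.5B.
OMO purchase (from banks) 393 billion kronor: reserves +393B, deposits 0.
Totals: Δreserves = +101.5B, Δdeposits = −291.5B.
Δrequired reserves = 8% × −291.5B = −23.32B.
Δexcess reserves = Δreserves − Δrequired = +101.5B − (−23.32B) = +124.82 billion.

+124.82 billion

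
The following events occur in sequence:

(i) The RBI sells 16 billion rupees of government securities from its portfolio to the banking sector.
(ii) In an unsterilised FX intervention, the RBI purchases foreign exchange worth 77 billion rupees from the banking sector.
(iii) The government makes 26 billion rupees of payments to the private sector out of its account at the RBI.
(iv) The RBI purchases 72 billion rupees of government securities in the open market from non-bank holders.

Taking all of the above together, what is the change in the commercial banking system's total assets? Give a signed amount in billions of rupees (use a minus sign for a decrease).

OMO sale (to banks) 16 billion rupees: just an asset swap on bank balance sheets → 0.
FX purchase 77 billion rupees: just an asset swap on bank balance sheets → 0.
Government spending 26 billion rupees: bank balance sheets expand → +26B.
Asset purchase (from non-banks) 72 billion rupees: bank balance sheets expand → +72B.
Net: 0 + 0 + 26 + 72 = +98 billion.

+98 billion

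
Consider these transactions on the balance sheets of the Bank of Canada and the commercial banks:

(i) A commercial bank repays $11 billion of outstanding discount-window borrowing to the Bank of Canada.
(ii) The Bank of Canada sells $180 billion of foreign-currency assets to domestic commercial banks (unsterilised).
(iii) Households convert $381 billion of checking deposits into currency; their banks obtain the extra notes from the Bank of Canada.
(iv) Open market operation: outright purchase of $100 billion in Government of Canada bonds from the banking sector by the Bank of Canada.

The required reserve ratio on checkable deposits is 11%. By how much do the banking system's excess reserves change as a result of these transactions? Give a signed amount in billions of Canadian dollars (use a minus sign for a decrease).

Discount-window repayment $11 billion: reserves −$11B, deposits 0.
FX sale $180 billion: reserves −$180B, deposits 0.
Currency withdrawal $381 billion: reserves −$381B, deposits −$381B.
OMO purchase (from banks) $100 billion: reserves +$100B, deposits 0.
Totals: Δreserves = −$472B, Δdeposits = −$381B.
Δrequired reserves = 11% × −$381B = −$41.91B.
Δexcess reserves = Δreserves − Δrequired = −$472B − (−$41.91B) = -$430.09 billion.

-$430.09 billion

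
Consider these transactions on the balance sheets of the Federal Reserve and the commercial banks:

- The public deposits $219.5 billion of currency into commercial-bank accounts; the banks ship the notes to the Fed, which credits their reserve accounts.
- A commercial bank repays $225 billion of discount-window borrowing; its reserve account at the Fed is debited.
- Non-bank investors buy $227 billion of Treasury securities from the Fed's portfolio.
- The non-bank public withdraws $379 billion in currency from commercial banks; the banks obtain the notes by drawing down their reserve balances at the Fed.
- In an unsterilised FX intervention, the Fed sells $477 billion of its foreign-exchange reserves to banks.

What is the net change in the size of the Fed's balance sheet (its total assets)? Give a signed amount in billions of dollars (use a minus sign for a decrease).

-$929 billion

Fed balance sheet:
  Assets:      Securities −$227B, Loans to banks −$225B, Foreign assets −$477B
  Liabilities: Bank reserves −$1088.5B, Currency in circulation +$159.5B
Change in total Fed assets = -$929 billion.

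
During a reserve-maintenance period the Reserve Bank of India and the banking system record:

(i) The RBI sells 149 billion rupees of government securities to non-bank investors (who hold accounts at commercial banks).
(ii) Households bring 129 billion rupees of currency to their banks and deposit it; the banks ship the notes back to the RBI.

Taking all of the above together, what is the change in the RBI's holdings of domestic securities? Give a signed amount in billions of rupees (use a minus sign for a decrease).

Asset sale (to non-banks) 149 billion rupees: securities removed from the RBI's portfolio → −149B.
Currency deposit 129 billion rupees: the RBI's securities portfolio is untouched → 0.
Net: −149 + 0 = -149 billion.

-149 billion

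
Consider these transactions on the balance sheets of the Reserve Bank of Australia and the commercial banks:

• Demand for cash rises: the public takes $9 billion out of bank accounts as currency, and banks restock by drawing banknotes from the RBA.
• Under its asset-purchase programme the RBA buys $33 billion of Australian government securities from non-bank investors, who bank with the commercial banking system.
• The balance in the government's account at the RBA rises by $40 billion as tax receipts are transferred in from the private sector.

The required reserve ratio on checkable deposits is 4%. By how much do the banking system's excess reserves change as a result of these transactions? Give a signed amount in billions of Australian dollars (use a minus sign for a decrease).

-$15.36 billion

Currency withdrawal $9 billion: reserves −$9B, deposits −$9B.
Asset purchase (from non-banks) $33 billion: reserves +$33B, deposits +$33B.
Government account inflow $40 billion: reserves −$40B, deposits −$40B.
Totals: Δreserves = −$16B, Δdeposits = −$16B.
Δrequired reserves = 4% × −$16B = −$0.64B.
Δexcess reserves = Δreserves − Δrequired = −$16B − (−$0.64B) = -$15.36 billion.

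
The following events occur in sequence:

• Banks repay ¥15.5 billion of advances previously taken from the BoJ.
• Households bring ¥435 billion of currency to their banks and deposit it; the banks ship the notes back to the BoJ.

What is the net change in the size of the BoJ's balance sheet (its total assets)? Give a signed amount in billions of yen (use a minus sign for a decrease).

BoJ balance sheet:
  Assets:      Loans to banks −¥15.5B
  Liabilities: Bank reserves +¥419.5B, Currency in circulation −¥435B
Commercial banking system:
  Assets:      Reserves at CB +¥419.5B
  Liabilities: Checkable deposits +¥435B, Borrowings from CB −¥15.5B
Change in total BoJ assets = -¥15.5 billion.

-¥15.5 billion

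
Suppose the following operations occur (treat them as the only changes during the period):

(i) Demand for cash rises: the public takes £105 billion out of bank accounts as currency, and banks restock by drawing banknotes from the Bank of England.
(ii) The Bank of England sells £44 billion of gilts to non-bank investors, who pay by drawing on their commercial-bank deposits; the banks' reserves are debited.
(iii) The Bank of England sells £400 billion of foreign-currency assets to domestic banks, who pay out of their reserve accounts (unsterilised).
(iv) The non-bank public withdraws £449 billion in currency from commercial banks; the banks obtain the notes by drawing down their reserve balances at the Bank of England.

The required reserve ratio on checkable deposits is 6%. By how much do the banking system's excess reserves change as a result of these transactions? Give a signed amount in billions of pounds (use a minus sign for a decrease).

Currency withdrawal £105 billion: reserves −£105B, deposits −£105B.
Asset sale (to non-banks) £44 billion: reserves −£44B, deposits −£44B.
FX sale £400 billion: reserves −£400B, deposits 0.
Currency withdrawal £449 billion: reserves −£449B, deposits −£449B.
Totals: Δreserves = −£998B, Δdeposits = −£598B.
Δrequired reserves = 6% × −£598B = −£35.88B.
Δexcess reserves = Δreserves − Δrequired = −£998B − (−£35.88B) = -£962.12 billion.

-£962.12 billion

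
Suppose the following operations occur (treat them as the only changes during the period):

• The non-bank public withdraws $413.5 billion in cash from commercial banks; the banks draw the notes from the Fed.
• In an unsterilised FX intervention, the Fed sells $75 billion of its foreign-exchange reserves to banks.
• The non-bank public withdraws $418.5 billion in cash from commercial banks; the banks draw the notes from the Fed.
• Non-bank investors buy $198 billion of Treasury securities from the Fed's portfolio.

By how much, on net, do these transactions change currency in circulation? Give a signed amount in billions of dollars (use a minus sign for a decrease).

+$832 billion

Fed balance sheet:
  Assets:      Securities −$198B, Foreign assets −$75B
  Liabilities: Bank reserves −$1105B, Currency in circulation +$832B
So the change in currency in circulation is +$832 billion.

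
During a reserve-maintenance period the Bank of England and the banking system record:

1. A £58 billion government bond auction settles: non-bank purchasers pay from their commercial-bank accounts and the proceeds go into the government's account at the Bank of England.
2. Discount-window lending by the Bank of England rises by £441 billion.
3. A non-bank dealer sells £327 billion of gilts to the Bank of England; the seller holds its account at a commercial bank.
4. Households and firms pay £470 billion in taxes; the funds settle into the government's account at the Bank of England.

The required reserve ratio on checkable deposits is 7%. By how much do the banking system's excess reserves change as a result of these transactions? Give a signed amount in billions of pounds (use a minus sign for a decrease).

Government account inflow £58 billion: reserves −£58B, deposits −£58B.
Discount-window loan £441 billion: reserves +£441B, deposits 0.
Asset purchase (from non-banks) £327 billion: reserves +£327B, deposits +£327B.
Government account inflow £470 billion: reserves −£470B, deposits −£470B.
Totals: Δreserves = +£240B, Δdeposits = −£201B.
Δrequired reserves = 7% × −£201B = −£14.07B.
Δexcess reserves = Δreserves − Δrequired = +£240B − (−£14.07B) = +£254.07 billion.

+£254.07 billion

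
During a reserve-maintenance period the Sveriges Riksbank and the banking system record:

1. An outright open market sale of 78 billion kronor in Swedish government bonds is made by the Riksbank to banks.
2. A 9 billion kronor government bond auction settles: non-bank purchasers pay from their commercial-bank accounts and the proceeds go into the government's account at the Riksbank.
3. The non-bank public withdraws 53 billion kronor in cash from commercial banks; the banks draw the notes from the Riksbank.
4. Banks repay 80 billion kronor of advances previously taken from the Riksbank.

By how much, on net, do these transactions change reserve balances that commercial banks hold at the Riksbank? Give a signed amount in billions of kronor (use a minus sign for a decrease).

-220 billion

OMO sale (to banks) 78 billion kronor: the buying banks pay out of their reserve balances → −78B.
Government account inflow 9 billion kronor: funds move from bank reserves into the government account → −9B.
Currency withdrawal 53 billion kronor: banks swap reserves for currency → −53B.
Discount-window repayment 80 billion kronor: repayment is debited from reserves → −80B.
Net: −78 − 9 − 53 − 80 = -220 billion.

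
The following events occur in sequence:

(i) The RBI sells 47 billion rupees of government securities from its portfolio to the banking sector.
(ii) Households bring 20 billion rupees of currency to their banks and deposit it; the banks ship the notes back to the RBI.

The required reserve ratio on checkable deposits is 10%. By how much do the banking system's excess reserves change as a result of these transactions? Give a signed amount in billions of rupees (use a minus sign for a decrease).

OMO sale (to banks) 47 billion rupees: reserves −47B, deposits 0.
Currency deposit 20 billion rupees: reserves +20B, deposits +20B.
Totals: Δreserves = −27B, Δdeposits = +20B.
Δrequired reserves = 10% × +20B = +2B.
Δexcess reserves = Δreserves − Δrequired = −27B − (+2B) = -29 billion.

-29 billion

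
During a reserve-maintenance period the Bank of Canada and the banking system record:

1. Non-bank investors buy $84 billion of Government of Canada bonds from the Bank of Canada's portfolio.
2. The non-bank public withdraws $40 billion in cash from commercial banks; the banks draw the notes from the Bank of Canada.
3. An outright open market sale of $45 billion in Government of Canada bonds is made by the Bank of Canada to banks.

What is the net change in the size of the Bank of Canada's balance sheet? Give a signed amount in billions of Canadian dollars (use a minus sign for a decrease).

Bank of Canada balance sheet:
  Assets:      Securities −$129B
  Liabilities: Bank reserves −$169B, Currency in circulation +$40B
Change in total Bank of Canada assets = -$129 billion.

-$129 billion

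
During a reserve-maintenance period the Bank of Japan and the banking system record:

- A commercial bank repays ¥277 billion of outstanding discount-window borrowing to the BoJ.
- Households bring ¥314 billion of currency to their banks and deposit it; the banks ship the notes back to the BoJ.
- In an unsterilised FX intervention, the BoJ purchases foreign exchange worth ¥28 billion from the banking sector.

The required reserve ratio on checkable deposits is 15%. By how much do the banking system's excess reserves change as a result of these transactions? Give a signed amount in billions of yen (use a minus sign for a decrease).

+¥17.9 billion

Discount-window repayment ¥277 billion: reserves −¥277B, deposits 0.
Currency deposit ¥314 billion: reserves +¥314B, deposits +¥314B.
FX purchase ¥28 billion: reserves +¥28B, deposits 0.
Totals: Δreserves = +¥65B, Δdeposits = +¥314B.
Δrequired reserves = 15% × +¥314B = +¥47.1B.
Δexcess reserves = Δreserves − Δrequired = +¥65B − (+¥47.1B) = +¥17.9 billion.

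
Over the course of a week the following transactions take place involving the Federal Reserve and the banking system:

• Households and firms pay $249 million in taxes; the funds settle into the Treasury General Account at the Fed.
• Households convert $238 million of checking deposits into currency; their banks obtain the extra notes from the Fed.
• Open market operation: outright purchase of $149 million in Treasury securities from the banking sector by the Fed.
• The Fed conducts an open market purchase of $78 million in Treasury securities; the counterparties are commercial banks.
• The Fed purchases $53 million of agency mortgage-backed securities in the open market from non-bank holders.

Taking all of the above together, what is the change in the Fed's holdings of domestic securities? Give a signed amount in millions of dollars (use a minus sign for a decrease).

+$280 million

Government account inflow $249 million: the Fed's securities portfolio is untouched → 0.
Currency withdrawal $238 million: the Fed's securities portfolio is untouched → 0.
OMO purchase (from banks) $149 million: securities added to the Fed's portfolio → +$149M.
OMO purchase (from banks) $78 million: securities added to the Fed's portfolio → +$78M.
Asset purchase (from non-banks) $53 million: securities added to the Fed's portfolio → +$53M.
Net: 0 + 0 + 149 + 78 + 53 = +$280 million.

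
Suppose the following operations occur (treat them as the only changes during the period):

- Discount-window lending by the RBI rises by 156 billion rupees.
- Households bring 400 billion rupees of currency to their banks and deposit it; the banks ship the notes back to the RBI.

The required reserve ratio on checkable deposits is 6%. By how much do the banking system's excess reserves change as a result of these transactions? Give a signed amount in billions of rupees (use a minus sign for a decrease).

Discount-window loan 156 billion rupees: reserves +156B, deposits 0.
Currency deposit 400 billion rupees: reserves +400B, deposits +400B.
Totals: Δreserves = +556B, Δdeposits = +400B.
Δrequired reserves = 6% × +400B = +24B.
Δexcess reserves = Δreserves − Δrequired = +556B − (+24B) = +532 billion.

+532 billion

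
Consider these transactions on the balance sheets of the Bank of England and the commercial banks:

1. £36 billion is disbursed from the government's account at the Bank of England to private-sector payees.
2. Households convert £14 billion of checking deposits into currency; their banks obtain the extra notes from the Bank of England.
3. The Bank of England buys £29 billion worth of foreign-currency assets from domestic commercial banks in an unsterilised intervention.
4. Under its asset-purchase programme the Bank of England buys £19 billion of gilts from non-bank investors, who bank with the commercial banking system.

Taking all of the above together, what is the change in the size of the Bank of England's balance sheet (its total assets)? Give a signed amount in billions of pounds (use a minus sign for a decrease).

+£48 billion

Government spending £36 billion: only the composition of liabilities changes → 0.
Currency withdrawal £14 billion: only the composition of liabilities changes → 0.
FX purchase £29 billion: a Bank of England asset is acquired → +£29B.
Asset purchase (from non-banks) £19 billion: a Bank of England asset is acquired → +£19B.
Net: 0 + 0 + 29 + 19 = +£48 billion.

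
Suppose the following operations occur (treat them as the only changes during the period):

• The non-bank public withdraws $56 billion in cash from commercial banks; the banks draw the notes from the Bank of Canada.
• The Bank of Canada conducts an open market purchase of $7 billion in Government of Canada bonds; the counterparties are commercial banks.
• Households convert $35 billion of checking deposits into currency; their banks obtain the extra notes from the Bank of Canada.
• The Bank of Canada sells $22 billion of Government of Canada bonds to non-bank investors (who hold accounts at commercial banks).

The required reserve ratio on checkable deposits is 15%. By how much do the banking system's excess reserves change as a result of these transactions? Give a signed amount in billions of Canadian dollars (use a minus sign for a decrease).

Currency withdrawal $56 billion: reserves −$56B, deposits −$56B.
OMO purchase (from banks) $7 billion: reserves +$7B, deposits 0.
Currency withdrawal $35 billion: reserves −$35B, deposits −$35B.
Asset sale (to non-banks) $22 billion: reserves −$22B, deposits −$22B.
Totals: Δreserves = −$106B, Δdeposits = −$113B.
Δrequired reserves = 15% × −$113B = −$16.95B.
Δexcess reserves = Δreserves − Δrequired = −$106B − (−$16.95B) = -$89.05 billion.

-$89.05 billion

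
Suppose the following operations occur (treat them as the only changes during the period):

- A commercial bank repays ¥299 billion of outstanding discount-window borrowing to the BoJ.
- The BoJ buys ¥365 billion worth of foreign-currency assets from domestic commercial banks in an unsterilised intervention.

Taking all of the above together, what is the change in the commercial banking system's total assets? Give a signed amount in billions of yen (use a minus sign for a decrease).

BoJ balance sheet:
  Assets:      Loans to banks −¥299B, Foreign assets +¥365B
  Liabilities: Bank reserves +¥66B
Commercial banking system:
  Assets:      Reserves at CB +¥66B, Foreign assets −¥365B
  Liabilities: Borrowings from CB −¥299B
Change in total bank assets = -¥299 billion.

-¥299 billion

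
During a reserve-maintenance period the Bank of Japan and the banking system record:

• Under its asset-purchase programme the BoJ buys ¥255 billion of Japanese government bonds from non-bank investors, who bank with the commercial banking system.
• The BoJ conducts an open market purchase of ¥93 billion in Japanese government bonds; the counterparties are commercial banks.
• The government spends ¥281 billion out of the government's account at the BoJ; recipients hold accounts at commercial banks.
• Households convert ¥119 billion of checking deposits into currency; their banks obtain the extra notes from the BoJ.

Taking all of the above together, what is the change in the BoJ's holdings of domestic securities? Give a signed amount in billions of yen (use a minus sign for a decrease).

+¥348 billion

Asset purchase (from non-banks) ¥255 billion: securities added to the BoJ's portfolio → +¥255B.
OMO purchase (from banks) ¥93 billion: securities added to the BoJ's portfolio → +¥93B.
Government spending ¥281 billion: the BoJ's securities portfolio is untouched → 0.
Currency withdrawal ¥119 billion: the BoJ's securities portfolio is untouched → 0.
Net: 255 + 93 + 0 + 0 = +¥348 billion.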